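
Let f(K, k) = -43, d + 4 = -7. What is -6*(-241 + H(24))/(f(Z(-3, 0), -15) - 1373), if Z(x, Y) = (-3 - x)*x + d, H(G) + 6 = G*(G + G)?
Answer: 905/236 ≈ 3.8347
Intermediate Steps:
d = -11 (d = -4 - 7 = -11)
H(G) = -6 + 2*G² (H(G) = -6 + G*(G + G) = -6 + G*(2*G) = -6 + 2*G²)
Z(x, Y) = -11 + x*(-3 - x) (Z(x, Y) = (-3 - x)*x - 11 = x*(-3 - x) - 11 = -11 + x*(-3 - x))
-6*(-241 + H(24))/(f(Z(-3, 0), -15) - 1373) = -6*(-241 + (-6 + 2*24²))/(-43 - 1373) = -6*(-241 + (-6 + 2*576))/(-1416) = -6*(-241 + (-6 + 1152))*(-1)/1416 = -6*(-241 + 1146)*(-1)/1416 = -5430*(-1)/1416 = -6*(-905/1416) = 905/236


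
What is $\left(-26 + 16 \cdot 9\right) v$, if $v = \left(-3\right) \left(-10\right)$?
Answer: $3540$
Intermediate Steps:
$v = 30$
$\left(-26 + 16 \cdot 9\right) v = \left(-26 + 16 \cdot 9\right) 30 = \left(-26 + 144\right) 30 = 118 \cdot 30 = 3540$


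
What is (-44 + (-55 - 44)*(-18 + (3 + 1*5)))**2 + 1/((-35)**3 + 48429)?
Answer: 4970363465/5554 ≈ 8.9492e+5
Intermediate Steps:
(-44 + (-55 - 44)*(-18 + (3 + 1*5)))**2 + 1/((-35)**3 + 48429) = (-44 - 99*(-18 + (3 + 5)))**2 + 1/(-42875 + 48429) = (-44 - 99*(-18 + 8))**2 + 1/5554 = (-44 - 99*(-10))**2 + 1/5554 = (-44 + 990)**2 + 1/5554 = 946**2 + 1/5554 = 894916 + 1/5554 = 4970363465/5554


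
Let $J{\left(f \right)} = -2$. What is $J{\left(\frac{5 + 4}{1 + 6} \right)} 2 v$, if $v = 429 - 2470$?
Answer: $8164$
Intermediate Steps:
$v = -2041$
$J{\left(\frac{5 + 4}{1 + 6} \right)} 2 v = \left(-2\right) 2 \left(-2041\right) = \left(-4\right) \left(-2041\right) = 8164$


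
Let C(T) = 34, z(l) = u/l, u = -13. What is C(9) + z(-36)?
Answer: 1237/36 ≈ 34.361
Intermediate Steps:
z(l) = -13/l
C(9) + z(-36) = 34 - 13/(-36) = 34 - 13*(-1/36) = 34 + 13/36 = 1237/36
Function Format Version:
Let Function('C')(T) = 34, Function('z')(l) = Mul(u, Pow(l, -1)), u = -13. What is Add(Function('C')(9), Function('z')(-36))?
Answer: Rational(1237, 36) ≈ 34.361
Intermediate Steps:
Function('z')(l) = Mul(-13, Pow(l, -1))
Add(Function('C')(9), Function('z')(-36)) = Add(34, Mul(-13, Pow(-36, -1))) = Add(34, Mul(-13, Rational(-1, 36))) = Add(34, Rational(13, 36)) = Rational(1237, 36)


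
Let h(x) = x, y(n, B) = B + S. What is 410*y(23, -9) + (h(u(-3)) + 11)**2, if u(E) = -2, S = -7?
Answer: -6479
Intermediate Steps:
y(n, B) = -7 + B (y(n, B) = B - 7 = -7 + B)
410*y(23, -9) + (h(u(-3)) + 11)**2 = 410*(-7 - 9) + (-2 + 11)**2 = 410*(-16) + 9**2 = -6560 + 81 = -6479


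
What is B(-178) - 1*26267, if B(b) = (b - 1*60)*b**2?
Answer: -7567059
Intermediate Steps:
B(b) = b**2*(-60 + b) (B(b) = (b - 60)*b**2 = (-60 + b)*b**2 = b**2*(-60 + b))
B(-178) - 1*26267 = (-178)**2*(-60 - 178) - 1*26267 = 31684*(-238) - 26267 = -7540792 - 26267 = -7567059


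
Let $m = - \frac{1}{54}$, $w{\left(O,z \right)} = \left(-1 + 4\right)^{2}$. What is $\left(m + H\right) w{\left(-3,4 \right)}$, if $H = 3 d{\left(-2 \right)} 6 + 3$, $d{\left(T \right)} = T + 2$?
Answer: $\frac{161}{6} \approx 26.833$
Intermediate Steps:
$d{\left(T \right)} = 2 + T$
$w{\left(O,z \right)} = 9$ ($w{\left(O,z \right)} = 3^{2} = 9$)
$m = - \frac{1}{54}$ ($m = \left(-1\right) \frac{1}{54} = - \frac{1}{54} \approx -0.018519$)
$H = 3$ ($H = 3 \left(2 - 2\right) 6 + 3 = 3 \cdot 0 \cdot 6 + 3 = 3 \cdot 0 + 3 = 0 + 3 = 3$)
$\left(m + H\right) w{\left(-3,4 \right)} = \left(- \frac{1}{54} + 3\right) 9 = \frac{161}{54} \cdot 9 = \frac{161}{6}$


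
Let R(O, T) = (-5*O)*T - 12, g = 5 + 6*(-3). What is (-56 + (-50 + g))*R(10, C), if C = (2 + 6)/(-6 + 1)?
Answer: -8092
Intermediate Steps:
C = -8/5 (C = 8/(-5) = 8*(-⅕) = -8/5 ≈ -1.6000)
g = -13 (g = 5 - 18 = -13)
R(O, T) = -12 - 5*O*T (R(O, T) = -5*O*T - 12 = -12 - 5*O*T)
(-56 + (-50 + g))*R(10, C) = (-56 + (-50 - 13))*(-12 - 5*10*(-8/5)) = (-56 - 63)*(-12 + 80) = -119*68 = -8092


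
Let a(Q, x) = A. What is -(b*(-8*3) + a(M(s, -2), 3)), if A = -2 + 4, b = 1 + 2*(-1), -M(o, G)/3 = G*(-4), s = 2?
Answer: -26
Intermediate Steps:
M(o, G) = 12*G (M(o, G) = -3*G*(-4) = -(-12)*G = 12*G)
b = -1 (b = 1 - 2 = -1)
A = 2
a(Q, x) = 2
-(b*(-8*3) + a(M(s, -2), 3)) = -(-(-8)*3 + 2) = -(-1*(-24) + 2) = -(24 + 2) = -1*26 = -26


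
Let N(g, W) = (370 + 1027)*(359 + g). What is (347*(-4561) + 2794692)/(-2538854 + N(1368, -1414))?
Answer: -242405/25247 ≈ -9.6013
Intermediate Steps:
N(g, W) = 501523 + 1397*g (N(g, W) = 1397*(359 + g) = 501523 + 1397*g)
(347*(-4561) + 2794692)/(-2538854 + N(1368, -1414)) = (347*(-4561) + 2794692)/(-2538854 + (501523 + 1397*1368)) = (-1582667 + 2794692)/(-2538854 + (501523 + 1911096)) = 1212025/(-2538854 + 2412619) = 1212025/(-126235) = 1212025*(-1/126235) = -242405/25247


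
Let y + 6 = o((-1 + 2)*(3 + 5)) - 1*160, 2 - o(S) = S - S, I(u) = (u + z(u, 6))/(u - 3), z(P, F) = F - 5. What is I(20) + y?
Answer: -2767/17 ≈ -162.76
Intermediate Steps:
z(P, F) = -5 + F
I(u) = (1 + u)/(-3 + u) (I(u) = (u + (-5 + 6))/(u - 3) = (u + 1)/(-3 + u) = (1 + u)/(-3 + u))
o(S) = 2 (o(S) = 2 - (S - S) = 2 - 1*0 = 2 + 0 = 2)
y = -164 (y = -6 + (2 - 1*160) = -6 + (2 - 160) = -6 - 158 = -164)
I(20) + y = (1 + 20)/(-3 + 20) - 164 = 21/17 - 164 = -2767/17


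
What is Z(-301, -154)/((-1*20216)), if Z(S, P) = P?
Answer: 11/1444 ≈ 0.0076177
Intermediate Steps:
Z(-301, -154)/((-1*20216)) = -154/((-1*20216)) = -154/(-20216) = -154*(-1/20216) = 11/1444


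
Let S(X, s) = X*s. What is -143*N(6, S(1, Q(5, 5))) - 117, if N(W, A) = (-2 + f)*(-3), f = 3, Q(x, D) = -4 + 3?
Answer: 312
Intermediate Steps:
Q(x, D) = -1
N(W, A) = -3 (N(W, A) = (-2 + 3)*(-3) = 1*(-3) = -3)
-143*N(6, S(1, Q(5, 5))) - 117 = -143*(-3) - 117 = 429 - 117 = 312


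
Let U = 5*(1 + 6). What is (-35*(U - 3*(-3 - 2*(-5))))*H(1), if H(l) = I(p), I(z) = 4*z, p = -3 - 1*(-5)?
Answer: -3920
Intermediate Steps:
p = 2 (p = -3 + 5 = 2)
U = 35 (U = 5*7 = 35)
H(l) = 8 (H(l) = 4*2 = 8)
(-35*(U - 3*(-3 - 2*(-5))))*H(1) = -35*(35 - 3*(-3 - 2*(-5)))*8 = -35*(35 - 3*(-3 + 10))*8 = -35*(35 - 3*7)*8 = -35*(35 - 21)*8 = -35*14*8 = -490*8 = -3920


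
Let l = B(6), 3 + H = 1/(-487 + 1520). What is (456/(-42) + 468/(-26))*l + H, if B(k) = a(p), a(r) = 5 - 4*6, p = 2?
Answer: 3942968/7231 ≈ 545.29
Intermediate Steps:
a(r) = -19 (a(r) = 5 - 24 = -19)
B(k) = -19
H = -3098/1033 (H = -3 + 1/(-487 + 1520) = -3 + 1/1033 = -3098/1033 ≈ -2.9990)
l = -19
(456/(-42) + 468/(-26))*l + H = (456/(-42) + 468/(-26))*(-19) - 3098/1033 = (456*(-1/42) + 468*(-1/26))*(-19) - 3098/1033 = (-76/7 - 18)*(-19) - 3098/1033 = -202/7*(-19) - 3098/1033 = 3838/7 - 3098/1033 = 3942968/7231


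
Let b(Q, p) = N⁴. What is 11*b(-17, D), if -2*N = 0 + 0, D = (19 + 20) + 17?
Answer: 0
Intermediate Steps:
D = 56 (D = 39 + 17 = 56)
N = 0 (N = -(0 + 0)/2 = -½*0 = 0)
b(Q, p) = 0 (b(Q, p) = 0⁴ = 0)
11*b(-17, D) = 11*0 = 0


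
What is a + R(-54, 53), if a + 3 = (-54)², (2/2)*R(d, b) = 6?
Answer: 2919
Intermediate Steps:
R(d, b) = 6
a = 2913 (a = -3 + (-54)² = -3 + 2916 = 2913)
a + R(-54, 53) = 2913 + 6 = 2919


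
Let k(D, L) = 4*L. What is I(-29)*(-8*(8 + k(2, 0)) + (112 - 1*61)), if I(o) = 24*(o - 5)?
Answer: 10608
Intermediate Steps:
I(o) = -120 + 24*o (I(o) = 24*(-5 + o) = -120 + 24*o)
I(-29)*(-8*(8 + k(2, 0)) + (112 - 1*61)) = (-120 + 24*(-29))*(-8*(8 + 4*0) + (112 - 1*61)) = (-120 - 696)*(-8*(8 + 0) + (112 - 61)) = -816*(-8*8 + 51) = -816*(-64 + 51) = -816*(-13) = 10608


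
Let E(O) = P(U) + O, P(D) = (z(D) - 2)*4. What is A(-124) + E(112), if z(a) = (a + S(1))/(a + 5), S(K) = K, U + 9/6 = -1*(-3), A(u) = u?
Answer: -240/13 ≈ -18.462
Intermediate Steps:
U = 3/2 (U = -3/2 - 1*(-3) = -3/2 + 3 = 3/2 ≈ 1.5000)
z(a) = (1 + a)/(5 + a) (z(a) = (a + 1)/(a + 5) = (1 + a)/(5 + a))
P(D) = -8 + 4*(1 + D)/(5 + D) (P(D) = ((1 + D)/(5 + D) - 2)*4 = (-2 + (1 + D)/(5 + D))*4 = -8 + 4*(1 + D)/(5 + D))
E(O) = -84/13 + O (E(O) = 4*(-9 - 1*3/2)/(5 + 3/2) + O = 4*(-9 - 3/2)/(13/2) + O = 4*(2/13)*(-21/2) + O = -84/13 + O)
A(-124) + E(112) = -124 + (-84/13 + 112) = -124 + 1372/13 = -240/13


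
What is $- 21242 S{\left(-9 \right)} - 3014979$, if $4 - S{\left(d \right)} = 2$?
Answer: $-3057463$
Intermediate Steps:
$S{\left(d \right)} = 2$ ($S{\left(d \right)} = 4 - 2 = 2$)
$- 21242 S{\left(-9 \right)} - 3014979 = \left(-21242\right) 2 - 3014979 = -42484 - 3014979 = -3057463$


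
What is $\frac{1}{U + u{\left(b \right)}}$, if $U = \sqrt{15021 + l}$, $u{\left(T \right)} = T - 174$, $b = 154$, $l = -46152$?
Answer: $- \frac{20}{31531} - \frac{3 i \sqrt{3459}}{31531} \approx -0.0006343 - 0.0055958 i$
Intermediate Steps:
$u{\left(T \right)} = -174 + T$
$U = 3 i \sqrt{3459}$ ($U = \sqrt{15021 - 46152} = \sqrt{-31131} = 3 i \sqrt{3459} \approx 176.44 i$)
$\frac{1}{U + u{\left(b \right)}} = \frac{1}{3 i \sqrt{3459} + \left(-174 + 154\right)} = \frac{1}{3 i \sqrt{3459} - 20} = \frac{1}{-20 + 3 i \sqrt{3459}}$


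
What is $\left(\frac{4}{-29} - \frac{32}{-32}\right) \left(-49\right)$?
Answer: $- \frac{1225}{29} \approx -42.241$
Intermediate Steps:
$\left(\frac{4}{-29} - \frac{32}{-32}\right) \left(-49\right) = \left(4 \left(- \frac{1}{29}\right) - -1\right) \left(-49\right) = \left(- \frac{4}{29} + 1\right) \left(-49\right) = \frac{25}{29} \left(-49\right) = - \frac{1225}{29}$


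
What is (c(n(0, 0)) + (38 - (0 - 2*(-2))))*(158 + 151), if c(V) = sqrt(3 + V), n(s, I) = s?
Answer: 10506 + 309*sqrt(3) ≈ 11041.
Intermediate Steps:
(c(n(0, 0)) + (38 - (0 - 2*(-2))))*(158 + 151) = (sqrt(3 + 0) + (38 - (0 - 2*(-2))))*(158 + 151) = (sqrt(3) + (38 - (0 + 4)))*309 = (sqrt(3) + (38 - 1*4))*309 = (sqrt(3) + (38 - 4))*309 = (sqrt(3) + 34)*309 = (34 + sqrt(3))*309 = 10506 + 309*sqrt(3)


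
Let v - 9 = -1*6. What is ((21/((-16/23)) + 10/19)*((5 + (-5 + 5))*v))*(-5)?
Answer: 676275/304 ≈ 2224.6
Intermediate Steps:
v = 3 (v = 9 - 1*6 = 9 - 6 = 3)
((21/((-16/23)) + 10/19)*((5 + (-5 + 5))*v))*(-5) = ((21/((-16/23)) + 10/19)*((5 + (-5 + 5))*3))*(-5) = ((21/((-16*1/23)) + 10*(1/19))*((5 + 0)*3))*(-5) = ((21/(-16/23) + 10/19)*(5*3))*(-5) = ((21*(-23/16) + 10/19)*15)*(-5) = ((-483/16 + 10/19)*15)*(-5) = -9017/304*15*(-5) = -135255/304*(-5) = 676275/304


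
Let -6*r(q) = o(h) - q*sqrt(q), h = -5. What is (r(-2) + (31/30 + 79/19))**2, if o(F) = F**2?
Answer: 67214/81225 - 584*I*sqrt(2)/855 ≈ 0.8275 - 0.96597*I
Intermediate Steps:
r(q) = -25/6 + q**(3/2)/6 (r(q) = -((-5)**2 - q*sqrt(q))/6 = -(25 - q**(3/2))/6 = -25/6 + q**(3/2)/6)
(r(-2) + (31/30 + 79/19))**2 = ((-25/6 + (-2)**(3/2)/6) + (31/30 + 79/19))**2 = ((-25/6 + (-2*I*sqrt(2))/6) + (31*(1/30) + 79*(1/19)))**2 = ((-25/6 - I*sqrt(2)/3) + (31/30 + 79/19))**2 = ((-25/6 - I*sqrt(2)/3) + 2959/570)**2 = (292/285 - I*sqrt(2)/3)**2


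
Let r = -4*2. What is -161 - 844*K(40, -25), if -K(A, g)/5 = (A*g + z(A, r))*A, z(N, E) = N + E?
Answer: -163398561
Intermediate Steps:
r = -8
z(N, E) = E + N
K(A, g) = -5*A*(-8 + A + A*g) (K(A, g) = -5*(A*g + (-8 + A))*A = -5*(-8 + A + A*g)*A = -5*A*(-8 + A + A*g))
-161 - 844*K(40, -25) = -161 - 4220*40*(8 - 1*40 - 1*40*(-25)) = -161 - 4220*40*(8 - 40 + 1000) = -161 - 4220*40*968 = -161 - 844*193600 = -161 - 163398400 = -163398561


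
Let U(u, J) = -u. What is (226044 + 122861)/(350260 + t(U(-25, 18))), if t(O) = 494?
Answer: 348905/350754 ≈ 0.99473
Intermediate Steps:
(226044 + 122861)/(350260 + t(U(-25, 18))) = (226044 + 122861)/(350260 + 494) = 348905/350754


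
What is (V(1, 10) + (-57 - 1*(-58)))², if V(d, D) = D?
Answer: 121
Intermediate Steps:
(V(1, 10) + (-57 - 1*(-58)))² = (10 + (-57 - 1*(-58)))² = (10 + (-57 + 58))² = (10 + 1)² = 11² = 121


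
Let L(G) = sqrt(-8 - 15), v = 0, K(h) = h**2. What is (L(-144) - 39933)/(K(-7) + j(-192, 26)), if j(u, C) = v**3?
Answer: -39933/49 + I*sqrt(23)/49 ≈ -814.96 + 0.097874*I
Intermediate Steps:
j(u, C) = 0 (j(u, C) = 0**3 = 0)
L(G) = I*sqrt(23) (L(G) = sqrt(-23) = I*sqrt(23))
(L(-144) - 39933)/(K(-7) + j(-192, 26)) = (I*sqrt(23) - 39933)/((-7)**2 + 0) = (-39933 + I*sqrt(23))/(49 + 0) = (-39933 + I*sqrt(23))/49 = (-39933 + I*sqrt(23))*(1/49) = -39933/49 + I*sqrt(23)/49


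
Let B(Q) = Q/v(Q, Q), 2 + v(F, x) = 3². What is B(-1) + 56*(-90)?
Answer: -35281/7 ≈ -5040.1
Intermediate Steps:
v(F, x) = 7 (v(F, x) = -2 + 3² = -2 + 9 = 7)
B(Q) = Q/7
B(-1) + 56*(-90) = (⅐)*(-1) + 56*(-90) = -⅐ - 5040 = -35281/7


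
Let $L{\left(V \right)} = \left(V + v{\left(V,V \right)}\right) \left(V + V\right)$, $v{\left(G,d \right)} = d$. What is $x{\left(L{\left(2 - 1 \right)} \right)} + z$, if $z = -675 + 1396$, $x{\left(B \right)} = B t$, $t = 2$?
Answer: $729$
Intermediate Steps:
$L{\left(V \right)} = 4 V^{2}$ ($L{\left(V \right)} = \left(V + V\right) \left(V + V\right) = 2 V 2 V = 4 V^{2}$)
$x{\left(B \right)} = 2 B$ ($x{\left(B \right)} = B 2 = 2 B$)
$z = 721$
$x{\left(L{\left(2 - 1 \right)} \right)} + z = 2 \cdot 4 \left(2 - 1\right)^{2} + 721 = 2 \cdot 4 \cdot 1^{2} + 721 = 2 \cdot 4 \cdot 1 + 721 = 2 \cdot 4 + 721 = 8 + 721 = 729$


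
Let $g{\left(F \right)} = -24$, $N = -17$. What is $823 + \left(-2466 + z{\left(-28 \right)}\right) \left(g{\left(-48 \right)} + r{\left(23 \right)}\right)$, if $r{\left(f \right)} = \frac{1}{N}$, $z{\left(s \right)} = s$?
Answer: $\frac{1034037}{17} \approx 60826.0$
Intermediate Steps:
$r{\left(f \right)} = - \frac{1}{17}$ ($r{\left(f \right)} = \frac{1}{-17} = - \frac{1}{17}$)
$823 + \left(-2466 + z{\left(-28 \right)}\right) \left(g{\left(-48 \right)} + r{\left(23 \right)}\right) = 823 + \left(-2466 - 28\right) \left(-24 - \frac{1}{17}\right) = 823 - - \frac{1020046}{17} = 823 + \frac{1020046}{17} = \frac{1034037}{17}$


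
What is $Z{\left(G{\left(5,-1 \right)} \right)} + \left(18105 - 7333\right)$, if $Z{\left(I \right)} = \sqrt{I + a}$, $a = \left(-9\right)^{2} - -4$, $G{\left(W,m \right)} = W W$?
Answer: $10772 + \sqrt{110} \approx 10782.0$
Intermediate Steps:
$G{\left(W,m \right)} = W^{2}$
$a = 85$ ($a = 81 + 4 = 85$)
$Z{\left(I \right)} = \sqrt{85 + I}$ ($Z{\left(I \right)} = \sqrt{I + 85} = \sqrt{85 + I}$)
$Z{\left(G{\left(5,-1 \right)} \right)} + \left(18105 - 7333\right) = \sqrt{85 + 5^{2}} + \left(18105 - 7333\right) = \sqrt{85 + 25} + \left(18105 - 7333\right) = \sqrt{110} + 10772 = 10772 + \sqrt{110}$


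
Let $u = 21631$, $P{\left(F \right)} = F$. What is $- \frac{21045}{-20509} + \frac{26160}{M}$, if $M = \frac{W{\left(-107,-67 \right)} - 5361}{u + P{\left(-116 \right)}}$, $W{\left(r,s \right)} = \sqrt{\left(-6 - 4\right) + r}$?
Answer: $\frac{5 \left(- 769534457957 i + 4209 \sqrt{13}\right)}{20509 \left(\sqrt{13} + 1787 i\right)} \approx -1.0499 \cdot 10^{5} - 211.83 i$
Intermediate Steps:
$W{\left(r,s \right)} = \sqrt{-10 + r}$ ($W{\left(r,s \right)} = \sqrt{\left(-6 - 4\right) + r} = \sqrt{-10 + r}$)
$M = - \frac{5361}{21515} + \frac{3 i \sqrt{13}}{21515}$ ($M = \frac{\sqrt{-10 - 107} - 5361}{21631 - 116} = \frac{\sqrt{-117} - 5361}{21515} = \left(3 i \sqrt{13} - 5361\right) \frac{1}{21515} = \left(-5361 + 3 i \sqrt{13}\right) \frac{1}{21515} = - \frac{5361}{21515} + \frac{3 i \sqrt{13}}{21515} \approx -0.24918 + 0.00050275 i$)
$- \frac{21045}{-20509} + \frac{26160}{M} = - \frac{21045}{-20509} + \frac{26160}{- \frac{5361}{21515} + \frac{3 i \sqrt{13}}{21515}} = \left(-21045\right) \left(- \frac{1}{20509}\right) + \frac{26160}{- \frac{5361}{21515} + \frac{3 i \sqrt{13}}{21515}} = \frac{21045}{20509} + \frac{26160}{- \frac{5361}{21515} + \frac{3 i \sqrt{13}}{21515}}$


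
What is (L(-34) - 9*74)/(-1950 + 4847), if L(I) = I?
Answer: -700/2897 ≈ -0.24163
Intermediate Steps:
(L(-34) - 9*74)/(-1950 + 4847) = (-34 - 9*74)/(-1950 + 4847) = (-34 - 666)/2897 = -700*1/2897 = -700/2897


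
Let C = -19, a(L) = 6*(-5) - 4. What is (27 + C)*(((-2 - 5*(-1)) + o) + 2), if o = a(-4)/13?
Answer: 248/13 ≈ 19.077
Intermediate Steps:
a(L) = -34 (a(L) = -30 - 4 = -34)
o = -34/13 ≈ -2.6154
(27 + C)*(((-2 - 5*(-1)) + o) + 2) = (27 - 19)*(((-2 - 5*(-1)) - 34/13) + 2) = 8*(((-2 + 5) - 34/13) + 2) = 8*((3 - 34/13) + 2) = 8*(5/13 + 2) = 8*(31/13) = 248/13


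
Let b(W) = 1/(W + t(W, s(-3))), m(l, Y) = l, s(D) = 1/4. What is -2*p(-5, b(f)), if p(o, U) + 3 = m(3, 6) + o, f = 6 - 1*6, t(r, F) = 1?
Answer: 10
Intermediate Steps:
s(D) = ¼
f = 0 (f = 6 - 6 = 0)
b(W) = 1/(1 + W) (b(W) = 1/(W + 1) = 1/(1 + W))
p(o, U) = o (p(o, U) = -3 + (3 + o) = o)
-2*p(-5, b(f)) = -2*(-5) = 10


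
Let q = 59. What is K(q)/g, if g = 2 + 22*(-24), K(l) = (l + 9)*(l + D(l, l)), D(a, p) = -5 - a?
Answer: 170/263 ≈ 0.64639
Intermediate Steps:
K(l) = -45 - 5*l (K(l) = (l + 9)*(l + (-5 - l)) = (9 + l)*(-5) = -45 - 5*l)
g = -526 (g = 2 - 528 = -526)
K(q)/g = (-45 - 5*59)/(-526) = (-45 - 295)*(-1/526) = -340*(-1/526) = 170/263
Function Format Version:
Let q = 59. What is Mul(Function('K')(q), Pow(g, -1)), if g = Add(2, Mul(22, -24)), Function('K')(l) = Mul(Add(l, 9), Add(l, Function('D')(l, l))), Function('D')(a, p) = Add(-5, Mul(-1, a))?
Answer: Rational(170, 263) ≈ 0.64639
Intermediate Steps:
Function('K')(l) = Add(-45, Mul(-5, l)) (Function('K')(l) = Mul(Add(l, 9), Add(l, Add(-5, Mul(-1, l)))) = Mul(Add(9, l), -5) = Add(-45, Mul(-5, l)))
g = -526 (g = Add(2, -528) = -526)
Mul(Function('K')(q), Pow(g, -1)) = Mul(Add(-45, Mul(-5, 59)), Pow(-526, -1)) = Mul(Add(-45, -295), Rational(-1, 526)) = Mul(-340, Rational(-1, 526)) = Rational(170, 263)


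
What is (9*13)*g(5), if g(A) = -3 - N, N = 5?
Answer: -936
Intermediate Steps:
g(A) = -8 (g(A) = -3 - 1*5 = -3 - 5 = -8)
(9*13)*g(5) = (9*13)*(-8) = 117*(-8) = -936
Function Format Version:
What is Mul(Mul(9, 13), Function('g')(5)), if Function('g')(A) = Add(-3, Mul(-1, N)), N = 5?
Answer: -936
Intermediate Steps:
Function('g')(A) = -8 (Function('g')(A) = Add(-3, Mul(-1, 5)) = Add(-3, -5) = -8)
Mul(Mul(9, 13), Function('g')(5)) = Mul(Mul(9, 13), -8) = Mul(117, -8) = -936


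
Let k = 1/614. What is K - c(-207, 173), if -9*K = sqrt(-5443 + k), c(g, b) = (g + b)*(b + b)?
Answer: 11764 - I*sqrt(2051988614)/5526 ≈ 11764.0 - 8.1974*I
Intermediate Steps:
k = 1/614 ≈ 0.0016287
c(g, b) = 2*b*(b + g) (c(g, b) = (b + g)*(2*b) = 2*b*(b + g))
K = -I*sqrt(2051988614)/5526 (K = -sqrt(-5443 + 1/614)/9 = -I*sqrt(2051988614)/5526 ≈ -8.1974*I)
K - c(-207, 173) = -I*sqrt(2051988614)/5526 - 2*173*(173 - 207) = -I*sqrt(2051988614)/5526 - 2*173*(-34) = -I*sqrt(2051988614)/5526 - 1*(-11764) = -I*sqrt(2051988614)/5526 + 11764 = 11764 - I*sqrt(2051988614)/5526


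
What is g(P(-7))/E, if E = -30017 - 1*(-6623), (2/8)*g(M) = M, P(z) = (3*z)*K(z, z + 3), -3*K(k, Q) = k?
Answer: 14/1671 ≈ 0.0083782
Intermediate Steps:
K(k, Q) = -k/3
P(z) = -z² (P(z) = (3*z)*(-z/3) = -z²)
g(M) = 4*M
E = -23394 (E = -30017 + 6623 = -23394)
g(P(-7))/E = (4*(-1*(-7)²))/(-23394) = (4*(-1*49))*(-1/23394) = (4*(-49))*(-1/23394) = -196*(-1/23394) = 14/1671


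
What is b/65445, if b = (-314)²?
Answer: 98596/65445 ≈ 1.5065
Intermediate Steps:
b = 98596
b/65445 = 98596/65445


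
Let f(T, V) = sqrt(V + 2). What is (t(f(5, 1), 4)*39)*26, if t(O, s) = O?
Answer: 1014*sqrt(3) ≈ 1756.3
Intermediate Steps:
f(T, V) = sqrt(2 + V)
(t(f(5, 1), 4)*39)*26 = (sqrt(2 + 1)*39)*26 = (sqrt(3)*39)*26 = (39*sqrt(3))*26 = 1014*sqrt(3)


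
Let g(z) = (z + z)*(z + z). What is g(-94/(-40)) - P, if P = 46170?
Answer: -4614791/100 ≈ -46148.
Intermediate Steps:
g(z) = 4*z² (g(z) = (2*z)*(2*z) = 4*z²)
g(-94/(-40)) - P = 4*(-94/(-40))² - 1*46170 = 4*(-94*(-1/40))² - 46170 = 4*(47/20)² - 46170 = 4*(2209/400) - 46170 = 2209/100 - 46170 = -4614791/100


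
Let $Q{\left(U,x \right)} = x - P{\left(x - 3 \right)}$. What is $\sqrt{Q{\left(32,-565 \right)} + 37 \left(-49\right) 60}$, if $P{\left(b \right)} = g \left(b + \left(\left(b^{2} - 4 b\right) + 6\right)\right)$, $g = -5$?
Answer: $5 \sqrt{60493} \approx 1229.8$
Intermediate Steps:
$P{\left(b \right)} = -30 - 5 b^{2} + 15 b$ ($P{\left(b \right)} = - 5 \left(b + \left(\left(b^{2} - 4 b\right) + 6\right)\right) = - 5 \left(b + \left(6 + b^{2} - 4 b\right)\right) = - 5 \left(6 + b^{2} - 3 b\right) = -30 - 5 b^{2} + 15 b$)
$Q{\left(U,x \right)} = 75 - 14 x + 5 \left(-3 + x\right)^{2}$ ($Q{\left(U,x \right)} = x - \left(-30 - 5 \left(x - 3\right)^{2} + 15 \left(x - 3\right)\right) = x - \left(-30 - 5 \left(-3 + x\right)^{2} + 15 \left(-3 + x\right)\right) = x - \left(-30 - 5 \left(-3 + x\right)^{2} + \left(-45 + 15 x\right)\right) = x - \left(-75 - 5 \left(-3 + x\right)^{2} + 15 x\right) = x + \left(75 - 15 x + 5 \left(-3 + x\right)^{2}\right) = 75 - 14 x + 5 \left(-3 + x\right)^{2}$)
$\sqrt{Q{\left(32,-565 \right)} + 37 \left(-49\right) 60} = \sqrt{\left(120 - -24860 + 5 \left(-565\right)^{2}\right) + 37 \left(-49\right) 60} = \sqrt{\left(120 + 24860 + 5 \cdot 319225\right) - 108780} = \sqrt{\left(120 + 24860 + 1596125\right) - 108780} = \sqrt{1621105 - 108780} = \sqrt{1512325} = 5 \sqrt{60493}$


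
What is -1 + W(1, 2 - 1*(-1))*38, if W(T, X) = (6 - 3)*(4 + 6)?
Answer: 1139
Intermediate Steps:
W(T, X) = 30 (W(T, X) = 3*10 = 30)
-1 + W(1, 2 - 1*(-1))*38 = -1 + 30*38 = -1 + 1140 = 1139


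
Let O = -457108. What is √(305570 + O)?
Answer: I*√151538 ≈ 389.28*I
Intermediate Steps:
√(305570 + O) = √(305570 - 457108) = √(-151538) = I*√151538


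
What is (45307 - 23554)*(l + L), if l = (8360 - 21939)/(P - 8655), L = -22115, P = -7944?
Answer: -2661648541806/5533 ≈ -4.8105e+8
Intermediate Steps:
l = 13579/16599 (l = (8360 - 21939)/(-7944 - 8655) = -13579/(-16599) = -13579*(-1/16599) = 13579/16599 ≈ 0.81806)
(45307 - 23554)*(l + L) = (45307 - 23554)*(13579/16599 - 22115) = 21753*(-367073306/16599) = -2661648541806/5533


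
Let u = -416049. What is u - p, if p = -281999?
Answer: -134050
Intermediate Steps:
u - p = -416049 - 1*(-281999) = -416049 + 281999 = -134050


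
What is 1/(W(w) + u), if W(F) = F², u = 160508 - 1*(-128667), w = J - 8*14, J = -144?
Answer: 1/354711 ≈ 2.8192e-6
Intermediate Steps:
w = -256 (w = -144 - 8*14 = -144 - 1*112 = -144 - 112 = -256)
u = 289175 (u = 160508 + 128667 = 289175)
1/(W(w) + u) = 1/((-256)² + 289175) = 1/(65536 + 289175) = 1/354711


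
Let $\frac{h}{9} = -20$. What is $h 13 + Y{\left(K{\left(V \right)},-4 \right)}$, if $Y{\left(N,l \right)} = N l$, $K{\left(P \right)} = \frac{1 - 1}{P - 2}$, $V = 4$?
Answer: $-2340$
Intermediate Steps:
$K{\left(P \right)} = 0$ ($K{\left(P \right)} = \frac{0}{-2 + P} = 0$)
$h = -180$ ($h = 9 \left(-20\right) = -180$)
$h 13 + Y{\left(K{\left(V \right)},-4 \right)} = \left(-180\right) 13 + 0 \left(-4\right) = -2340 + 0 = -2340$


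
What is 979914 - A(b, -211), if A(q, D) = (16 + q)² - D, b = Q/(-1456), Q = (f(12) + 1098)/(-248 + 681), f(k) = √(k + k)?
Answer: 97323902817926497/99366170176 + 5043035*√6/49683085088 ≈ 9.7945e+5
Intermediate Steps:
f(k) = √2*√k (f(k) = √(2*k) = √2*√k)
Q = 1098/433 + 2*√6/433 (Q = (√2*√12 + 1098)/(-248 + 681) = (√2*(2*√3) + 1098)/433 = (2*√6 + 1098)*(1/433) = (1098 + 2*√6)*(1/433) = 1098/433 + 2*√6/433 ≈ 2.5471)
b = -549/315224 - √6/315224 (b = (1098/433 + 2*√6/433)/(-1456) = (1098/433 + 2*√6/433)*(-1/1456) = -549/315224 - √6/315224 ≈ -0.0017494)
979914 - A(b, -211) = 979914 - ((16 + (-549/315224 - √6/315224))² - 1*(-211)) = 979914 - ((5043035/315224 - √6/315224)² + 211) = 979914 - (211 + (5043035/315224 - √6/315224)²) = 979914 + (-211 - (5043035/315224 - √6/315224)²) = 979703 - (5043035/315224 - √6/315224)²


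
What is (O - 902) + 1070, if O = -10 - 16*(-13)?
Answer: 366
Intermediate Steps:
O = 198 (O = -10 + 208 = 198)
(O - 902) + 1070 = (198 - 902) + 1070 = -704 + 1070 = 366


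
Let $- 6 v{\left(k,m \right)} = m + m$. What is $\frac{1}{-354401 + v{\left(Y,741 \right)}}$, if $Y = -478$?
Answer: $- \frac{1}{354648} \approx -2.8197 \cdot 10^{-6}$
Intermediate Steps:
$v{\left(k,m \right)} = - \frac{m}{3}$ ($v{\left(k,m \right)} = - \frac{m + m}{6} = - \frac{2 m}{6} = - \frac{m}{3}$)
$\frac{1}{-354401 + v{\left(Y,741 \right)}} = \frac{1}{-354401 - 247} = \frac{1}{-354648} = - \frac{1}{354648}$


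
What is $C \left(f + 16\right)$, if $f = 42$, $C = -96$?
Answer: $-5568$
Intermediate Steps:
$C \left(f + 16\right) = - 96 \left(42 + 16\right) = \left(-96\right) 58 = -5568$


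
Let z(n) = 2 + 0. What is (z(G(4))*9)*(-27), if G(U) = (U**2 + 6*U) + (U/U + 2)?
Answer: -486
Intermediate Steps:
G(U) = 3 + U**2 + 6*U (G(U) = (U**2 + 6*U) + (1 + 2) = (U**2 + 6*U) + 3 = 3 + U**2 + 6*U)
z(n) = 2
(z(G(4))*9)*(-27) = (2*9)*(-27) = 18*(-27) = -486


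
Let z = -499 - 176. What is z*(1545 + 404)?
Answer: -1315575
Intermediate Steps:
z = -675
z*(1545 + 404) = -675*(1545 + 404) = -675*1949 = -1315575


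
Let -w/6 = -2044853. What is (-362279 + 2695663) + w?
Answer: 14602502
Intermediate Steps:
w = 12269118 (w = -6*(-2044853) = 12269118)
(-362279 + 2695663) + w = (-362279 + 2695663) + 12269118 = 2333384 + 12269118 = 14602502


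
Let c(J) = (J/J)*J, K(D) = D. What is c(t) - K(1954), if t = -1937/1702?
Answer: -3327645/1702 ≈ -1955.1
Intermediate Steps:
t = -1937/1702 (t = -1937*1/1702 = -1937/1702 ≈ -1.1381)
c(J) = J (c(J) = 1*J = J)
c(t) - K(1954) = -1937/1702 - 1*1954 = -1937/1702 - 1954 = -3327645/1702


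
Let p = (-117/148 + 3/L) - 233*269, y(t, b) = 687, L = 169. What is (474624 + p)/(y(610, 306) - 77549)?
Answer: -10303599035/1922472344 ≈ -5.3596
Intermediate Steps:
p = -1567696453/25012 (p = (-117/148 + 3/169) - 233*269 = (-117*1/148 + 3*(1/169)) - 62677 = (-117/148 + 3/169) - 62677 = -19329/25012 - 62677 = -1567696453/25012 ≈ -62678.)
(474624 + p)/(y(610, 306) - 77549) = (474624 - 1567696453/25012)/(687 - 77549) = (10303599035/25012)/(-76862) = (10303599035/25012)*(-1/76862) = -10303599035/1922472344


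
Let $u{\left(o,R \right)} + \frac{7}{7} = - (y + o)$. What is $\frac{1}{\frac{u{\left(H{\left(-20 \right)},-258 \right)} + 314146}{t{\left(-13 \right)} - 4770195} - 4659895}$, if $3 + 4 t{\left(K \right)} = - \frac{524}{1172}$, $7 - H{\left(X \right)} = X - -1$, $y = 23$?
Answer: $- \frac{2795334775}{13025966725408881} \approx -2.146 \cdot 10^{-7}$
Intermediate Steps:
$H{\left(X \right)} = 6 - X$ ($H{\left(X \right)} = 7 - \left(X - -1\right) = 7 - \left(X + 1\right) = 7 - \left(1 + X\right) = 6 - X$)
$u{\left(o,R \right)} = -24 - o$ ($u{\left(o,R \right)} = -1 - \left(23 + o\right) = -24 - o$)
$t{\left(K \right)} = - \frac{505}{586}$ ($t{\left(K \right)} = - \frac{3}{4} + \frac{\left(-524\right) \frac{1}{1172}}{4} = - \frac{3}{4} + \frac{1}{4} \left(- \frac{131}{293}\right) = - \frac{3}{4} - \frac{131}{1172} = - \frac{505}{586}$)
$\frac{1}{\frac{u{\left(H{\left(-20 \right)},-258 \right)} + 314146}{t{\left(-13 \right)} - 4770195} - 4659895} = \frac{1}{\frac{\left(-24 - \left(6 - -20\right)\right) + 314146}{- \frac{505}{586} - 4770195} - 4659895} = \frac{1}{\frac{\left(-24 - \left(6 + 20\right)\right) + 314146}{- \frac{2795334775}{586}} - 4659895} = \frac{1}{\left(\left(-24 - 26\right) + 314146\right) \left(- \frac{586}{2795334775}\right) - 4659895} = \frac{1}{\left(-50 + 314146\right) \left(- \frac{586}{2795334775}\right) - 4659895} = \frac{1}{314096 \left(- \frac{586}{2795334775}\right) - 4659895} = \frac{1}{- \frac{184060256}{2795334775} - 4659895} = \frac{1}{- \frac{13025966725408881}{2795334775}} = - \frac{2795334775}{13025966725408881}$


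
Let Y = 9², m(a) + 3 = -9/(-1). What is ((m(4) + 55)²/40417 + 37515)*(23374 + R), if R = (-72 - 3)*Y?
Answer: 26229565087324/40417 ≈ 6.4897e+8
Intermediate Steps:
m(a) = 6 (m(a) = -3 - 9/(-1) = -3 - 9*(-1) = -3 + 9 = 6)
Y = 81
R = -6075 (R = (-72 - 3)*81 = -75*81 = -6075)
((m(4) + 55)²/40417 + 37515)*(23374 + R) = ((6 + 55)²/40417 + 37515)*(23374 - 6075) = (61²*(1/40417) + 37515)*17299 = (3721*(1/40417) + 37515)*17299 = (3721/40417 + 37515)*17299 = (1516247476/40417)*17299 = 26229565087324/40417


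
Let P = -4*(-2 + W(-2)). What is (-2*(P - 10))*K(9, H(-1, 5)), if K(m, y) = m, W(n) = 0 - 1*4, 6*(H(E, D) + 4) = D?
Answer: -252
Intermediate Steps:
H(E, D) = -4 + D/6
W(n) = -4 (W(n) = 0 - 4 = -4)
P = 24 (P = -4*(-2 - 4) = -4*(-6) = 24)
(-2*(P - 10))*K(9, H(-1, 5)) = -2*(24 - 10)*9 = -2*14*9 = -28*9 = -252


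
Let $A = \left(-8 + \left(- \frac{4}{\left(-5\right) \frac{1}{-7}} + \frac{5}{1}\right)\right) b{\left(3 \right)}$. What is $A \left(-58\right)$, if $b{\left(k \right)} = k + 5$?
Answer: $\frac{19952}{5} \approx 3990.4$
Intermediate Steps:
$b{\left(k \right)} = 5 + k$
$A = - \frac{344}{5}$ ($A = \left(-8 + \left(- \frac{4}{\left(-5\right) \frac{1}{-7}} + \frac{5}{1}\right)\right) \left(5 + 3\right) = \left(-8 + \left(- \frac{4}{\left(-5\right) \left(- \frac{1}{7}\right)} + 5 \cdot 1\right)\right) 8 = \left(-8 + \left(- \frac{4}{\frac{5}{7}} + 5\right)\right) 8 = \left(-8 + \left(\left(-4\right) \frac{7}{5} + 5\right)\right) 8 = \left(-8 + \left(- \frac{28}{5} + 5\right)\right) 8 = \left(-8 - \frac{3}{5}\right) 8 = \left(- \frac{43}{5}\right) 8 = - \frac{344}{5} \approx -68.8$)
$A \left(-58\right) = \left(- \frac{344}{5}\right) \left(-58\right) = \frac{19952}{5}$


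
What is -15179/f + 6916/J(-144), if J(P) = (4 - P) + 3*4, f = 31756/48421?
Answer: -7336097059/317560 ≈ -23101.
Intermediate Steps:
f = 31756/48421 (f = 31756*(1/48421) = 31756/48421 ≈ 0.65583)
J(P) = 16 - P (J(P) = (4 - P) + 12 = 16 - P)
-15179/f + 6916/J(-144) = -15179/31756/48421 + 6916/(16 - 1*(-144)) = -15179*48421/31756 + 6916/(16 + 144) = -734982359/31756 + 6916/160 = -734982359/31756 + 6916*(1/160) = -734982359/31756 + 1729/40 = -7336097059/317560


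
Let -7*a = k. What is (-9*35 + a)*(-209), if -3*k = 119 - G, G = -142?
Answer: 442662/7 ≈ 63237.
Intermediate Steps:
k = -87 (k = -(119 - 1*(-142))/3 = -(119 + 142)/3 = -⅓*261 = -87)
a = 87/7 (a = -⅐*(-87) = 87/7 ≈ 12.429)
(-9*35 + a)*(-209) = (-9*35 + 87/7)*(-209) = (-315 + 87/7)*(-209) = -2118/7*(-209) = 442662/7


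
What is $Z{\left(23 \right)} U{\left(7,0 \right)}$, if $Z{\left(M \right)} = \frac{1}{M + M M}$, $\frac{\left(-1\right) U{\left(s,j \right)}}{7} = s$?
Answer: $- \frac{49}{552} \approx -0.088768$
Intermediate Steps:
$U{\left(s,j \right)} = - 7 s$
$Z{\left(M \right)} = \frac{1}{M + M^{2}}$
$Z{\left(23 \right)} U{\left(7,0 \right)} = \frac{1}{23 \left(1 + 23\right)} \left(\left(-7\right) 7\right) = \frac{1}{23 \cdot 24} \left(-49\right) = \frac{1}{23} \cdot \frac{1}{24} \left(-49\right) = \frac{1}{552} \left(-49\right) = - \frac{49}{552}$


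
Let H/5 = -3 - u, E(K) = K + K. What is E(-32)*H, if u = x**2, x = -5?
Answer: 8960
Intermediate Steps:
u = 25 (u = (-5)**2 = 25)
E(K) = 2*K
H = -140 (H = 5*(-3 - 1*25) = 5*(-3 - 25) = 5*(-28) = -140)
E(-32)*H = (2*(-32))*(-140) = -64*(-140) = 8960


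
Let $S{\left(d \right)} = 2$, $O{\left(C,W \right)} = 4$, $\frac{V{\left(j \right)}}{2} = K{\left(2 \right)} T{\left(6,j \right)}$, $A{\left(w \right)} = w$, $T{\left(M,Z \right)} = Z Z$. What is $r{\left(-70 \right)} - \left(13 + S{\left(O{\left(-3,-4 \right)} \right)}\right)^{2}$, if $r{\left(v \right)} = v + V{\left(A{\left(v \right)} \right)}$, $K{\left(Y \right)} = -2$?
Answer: $-19895$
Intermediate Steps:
$T{\left(M,Z \right)} = Z^{2}$
$V{\left(j \right)} = - 4 j^{2}$ ($V{\left(j \right)} = 2 \left(- 2 j^{2}\right) = - 4 j^{2}$)
$r{\left(v \right)} = v - 4 v^{2}$
$r{\left(-70 \right)} - \left(13 + S{\left(O{\left(-3,-4 \right)} \right)}\right)^{2} = - 70 \left(1 - -280\right) - \left(13 + 2\right)^{2} = - 70 \left(1 + 280\right) - 15^{2} = \left(-70\right) 281 - 225 = -19670 - 225 = -19895$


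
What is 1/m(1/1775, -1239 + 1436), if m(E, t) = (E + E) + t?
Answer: 1775/349677 ≈ 0.0050761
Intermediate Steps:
m(E, t) = t + 2*E (m(E, t) = 2*E + t = t + 2*E)
1/m(1/1775, -1239 + 1436) = 1/((-1239 + 1436) + 2/1775) = 1/(197 + 2*(1/1775)) = 1/(197 + 2/1775) = 1/(349677/1775) = 1775/349677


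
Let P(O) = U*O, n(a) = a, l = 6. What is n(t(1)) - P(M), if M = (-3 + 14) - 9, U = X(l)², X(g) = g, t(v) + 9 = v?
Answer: -80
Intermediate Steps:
t(v) = -9 + v
U = 36 (U = 6² = 36)
M = 2 (M = 11 - 9 = 2)
P(O) = 36*O
n(t(1)) - P(M) = (-9 + 1) - 36*2 = -8 - 1*72 = -8 - 72 = -80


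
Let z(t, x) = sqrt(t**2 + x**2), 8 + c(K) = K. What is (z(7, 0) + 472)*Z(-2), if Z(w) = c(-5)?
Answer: -6227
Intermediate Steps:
c(K) = -8 + K
Z(w) = -13 (Z(w) = -8 - 5 = -13)
(z(7, 0) + 472)*Z(-2) = (sqrt(7**2 + 0**2) + 472)*(-13) = (sqrt(49 + 0) + 472)*(-13) = (sqrt(49) + 472)*(-13) = (7 + 472)*(-13) = 479*(-13) = -6227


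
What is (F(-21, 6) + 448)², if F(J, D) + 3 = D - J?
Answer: 222784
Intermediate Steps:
F(J, D) = -3 + D - J (F(J, D) = -3 + (D - J) = -3 + D - J)
(F(-21, 6) + 448)² = ((-3 + 6 - 1*(-21)) + 448)² = ((-3 + 6 + 21) + 448)² = (24 + 448)² = 472² = 222784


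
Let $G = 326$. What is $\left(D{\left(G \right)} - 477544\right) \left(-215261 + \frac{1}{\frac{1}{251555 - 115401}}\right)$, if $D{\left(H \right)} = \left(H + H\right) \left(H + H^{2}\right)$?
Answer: $-5460515724720$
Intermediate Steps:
$D{\left(H \right)} = 2 H \left(H + H^{2}\right)$
$\left(D{\left(G \right)} - 477544\right) \left(-215261 + \frac{1}{\frac{1}{251555 - 115401}}\right) = \left(2 \cdot 326^{2} \left(1 + 326\right) - 477544\right) \left(-215261 + \frac{1}{\frac{1}{251555 - 115401}}\right) = \left(2 \cdot 106276 \cdot 327 - 477544\right) \left(-215261 + \frac{1}{\frac{1}{136154}}\right) = \left(69504504 - 477544\right) \left(-215261 + \frac{1}{\frac{1}{136154}}\right) = 69026960 \left(-215261 + 136154\right) = 69026960 \left(-79107\right) = -5460515724720$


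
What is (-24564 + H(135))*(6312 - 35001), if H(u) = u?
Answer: 700843581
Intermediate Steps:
(-24564 + H(135))*(6312 - 35001) = (-24564 + 135)*(6312 - 35001) = -24429*(-28689) = 700843581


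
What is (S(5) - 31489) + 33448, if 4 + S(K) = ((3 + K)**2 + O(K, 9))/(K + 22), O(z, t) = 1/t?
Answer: 475642/243 ≈ 1957.4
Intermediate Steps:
S(K) = -4 + (1/9 + (3 + K)**2)/(22 + K) (S(K) = -4 + ((3 + K)**2 + 1/9)/(K + 22) = -4 + ((3 + K)**2 + 1/9)/(22 + K) = -4 + (1/9 + (3 + K)**2)/(22 + K))
(S(5) - 31489) + 33448 = ((-710/9 + 5**2 + 2*5)/(22 + 5) - 31489) + 33448 = ((-710/9 + 25 + 10)/27 - 31489) + 33448 = ((1/27)*(-395/9) - 31489) + 33448 = (-395/243 - 31489) + 33448 = -7652222/243 + 33448 = 475642/243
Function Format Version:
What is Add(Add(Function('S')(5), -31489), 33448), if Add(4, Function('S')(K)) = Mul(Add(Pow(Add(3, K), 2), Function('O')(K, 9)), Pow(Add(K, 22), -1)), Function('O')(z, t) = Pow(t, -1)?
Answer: Rational(475642, 243) ≈ 1957.4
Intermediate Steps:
Function('S')(K) = Add(-4, Mul(Pow(Add(22, K), -1), Add(Rational(1, 9), Pow(Add(3, K), 2)))) (Function('S')(K) = Add(-4, Mul(Add(Pow(Add(3, K), 2), Pow(9, -1)), Pow(Add(K, 22), -1))) = Add(-4, Mul(Add(Pow(Add(3, K), 2), Rational(1, 9)), Pow(Add(22, K), -1))) = Add(-4, Mul(Add(Rational(1, 9), Pow(Add(3, K), 2)), Pow(Add(22, K), -1))) = Add(-4, Mul(Pow(Add(22, K), -1), Add(Rational(1, 9), Pow(Add(3, K), 2)))))
Add(Add(Function('S')(5), -31489), 33448) = Add(Add(Mul(Pow(Add(22, 5), -1), Add(Rational(-710, 9), Pow(5, 2), Mul(2, 5))), -31489), 33448) = Add(Add(Mul(Pow(27, -1), Add(Rational(-710, 9), 25, 10)), -31489), 33448) = Add(Add(Mul(Rational(1, 27), Rational(-395, 9)), -31489), 33448) = Add(Add(Rational(-395, 243), -31489), 33448) = Add(Rational(-7652222, 243), 33448) = Rational(475642, 243)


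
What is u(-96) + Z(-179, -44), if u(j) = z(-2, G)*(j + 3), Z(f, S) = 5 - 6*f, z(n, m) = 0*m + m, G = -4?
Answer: 1451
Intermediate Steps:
z(n, m) = m (z(n, m) = 0 + m = m)
u(j) = -12 - 4*j (u(j) = -4*(j + 3) = -4*(3 + j) = -12 - 4*j)
u(-96) + Z(-179, -44) = (-12 - 4*(-96)) + (5 - 6*(-179)) = (-12 + 384) + (5 + 1074) = 372 + 1079 = 1451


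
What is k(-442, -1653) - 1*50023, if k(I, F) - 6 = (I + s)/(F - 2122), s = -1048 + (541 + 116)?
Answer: -188813342/3775 ≈ -50017.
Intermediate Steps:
s = -391 (s = -1048 + 657 = -391)
k(I, F) = 6 + (-391 + I)/(-2122 + F) (k(I, F) = 6 + (I - 391)/(F - 2122) = 6 + (-391 + I)/(-2122 + F))
k(-442, -1653) - 1*50023 = (-13123 - 442 + 6*(-1653))/(-2122 - 1653) - 1*50023 = (-13123 - 442 - 9918)/(-3775) - 50023 = -1/3775*(-23483) - 50023 = 23483/3775 - 50023 = -188813342/3775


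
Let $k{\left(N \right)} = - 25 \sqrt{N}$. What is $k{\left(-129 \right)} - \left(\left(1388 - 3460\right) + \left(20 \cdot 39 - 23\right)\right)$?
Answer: $1315 - 25 i \sqrt{129} \approx 1315.0 - 283.95 i$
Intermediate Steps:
$k{\left(-129 \right)} - \left(\left(1388 - 3460\right) + \left(20 \cdot 39 - 23\right)\right) = - 25 \sqrt{-129} - \left(\left(1388 - 3460\right) + \left(20 \cdot 39 - 23\right)\right) = - 25 i \sqrt{129} - \left(\left(1388 - 3460\right) + \left(780 - 23\right)\right) = - 25 i \sqrt{129} - \left(-2072 + 757\right) = - 25 i \sqrt{129} - -1315 = - 25 i \sqrt{129} + 1315 = 1315 - 25 i \sqrt{129}$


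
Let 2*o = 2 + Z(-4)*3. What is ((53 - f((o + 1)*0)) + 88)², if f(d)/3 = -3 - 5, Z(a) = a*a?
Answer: 27225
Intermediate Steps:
Z(a) = a²
o = 25 (o = (2 + (-4)²*3)/2 = (2 + 16*3)/2 = (2 + 48)/2 = (½)*50 = 25)
f(d) = -24 (f(d) = 3*(-3 - 5) = 3*(-8) = -24)
((53 - f((o + 1)*0)) + 88)² = ((53 - 1*(-24)) + 88)² = ((53 + 24) + 88)² = (77 + 88)² = 165² = 27225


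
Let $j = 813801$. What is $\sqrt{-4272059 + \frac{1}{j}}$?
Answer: $\frac{i \sqrt{2829265346842646658}}{813801} \approx 2066.9 i$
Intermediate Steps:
$\sqrt{-4272059 + \frac{1}{j}} = \sqrt{-4272059 + \frac{1}{813801}} = \sqrt{- \frac{3476605886258}{813801}} = \frac{i \sqrt{2829265346842646658}}{813801}$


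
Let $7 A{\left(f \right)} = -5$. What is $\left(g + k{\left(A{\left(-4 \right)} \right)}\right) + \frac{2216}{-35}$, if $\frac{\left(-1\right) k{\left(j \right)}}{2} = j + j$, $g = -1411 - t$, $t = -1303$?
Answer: $- \frac{5896}{35} \approx -168.46$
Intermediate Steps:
$A{\left(f \right)} = - \frac{5}{7}$ ($A{\left(f \right)} = \frac{1}{7} \left(-5\right) = - \frac{5}{7}$)
$g = -108$ ($g = -1411 - -1303 = -1411 + 1303 = -108$)
$k{\left(j \right)} = - 4 j$ ($k{\left(j \right)} = - 2 \left(j + j\right) = - 2 \cdot 2 j = - 4 j$)
$\left(g + k{\left(A{\left(-4 \right)} \right)}\right) + \frac{2216}{-35} = \left(-108 - - \frac{20}{7}\right) + \frac{2216}{-35} = \left(-108 + \frac{20}{7}\right) + 2216 \left(- \frac{1}{35}\right) = - \frac{736}{7} - \frac{2216}{35} = - \frac{5896}{35}$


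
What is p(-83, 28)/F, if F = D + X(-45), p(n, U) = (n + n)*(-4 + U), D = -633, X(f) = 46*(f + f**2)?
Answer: -1328/30149 ≈ -0.044048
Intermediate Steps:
X(f) = 46*f + 46*f**2
p(n, U) = 2*n*(-4 + U) (p(n, U) = (2*n)*(-4 + U) = 2*n*(-4 + U))
F = 90447 (F = -633 + 46*(-45)*(1 - 45) = -633 + 46*(-45)*(-44) = -633 + 91080 = 90447)
p(-83, 28)/F = (2*(-83)*(-4 + 28))/90447 = (2*(-83)*24)*(1/90447) = -3984*1/90447 = -1328/30149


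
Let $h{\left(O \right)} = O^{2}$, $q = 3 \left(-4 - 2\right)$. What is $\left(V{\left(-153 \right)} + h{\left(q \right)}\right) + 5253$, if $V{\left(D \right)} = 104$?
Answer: $5681$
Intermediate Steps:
$q = -18$ ($q = 3 \left(-6\right) = -18$)
$\left(V{\left(-153 \right)} + h{\left(q \right)}\right) + 5253 = \left(104 + \left(-18\right)^{2}\right) + 5253 = \left(104 + 324\right) + 5253 = 428 + 5253 = 5681$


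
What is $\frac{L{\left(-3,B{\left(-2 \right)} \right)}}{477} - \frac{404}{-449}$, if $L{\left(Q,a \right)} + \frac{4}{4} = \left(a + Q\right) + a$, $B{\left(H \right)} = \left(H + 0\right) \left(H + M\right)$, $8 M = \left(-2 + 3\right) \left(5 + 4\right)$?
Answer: $\frac{384967}{428346} \approx 0.89873$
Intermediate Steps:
$M = \frac{9}{8}$ ($M = \frac{\left(-2 + 3\right) \left(5 + 4\right)}{8} = \frac{1 \cdot 9}{8} = \frac{1}{8} \cdot 9 = \frac{9}{8} \approx 1.125$)
$B{\left(H \right)} = H \left(\frac{9}{8} + H\right)$ ($B{\left(H \right)} = \left(H + 0\right) \left(H + \frac{9}{8}\right) = H \left(\frac{9}{8} + H\right)$)
$L{\left(Q,a \right)} = -1 + Q + 2 a$ ($L{\left(Q,a \right)} = -1 + \left(\left(a + Q\right) + a\right) = -1 + \left(\left(Q + a\right) + a\right) = -1 + \left(Q + 2 a\right) = -1 + Q + 2 a$)
$\frac{L{\left(-3,B{\left(-2 \right)} \right)}}{477} - \frac{404}{-449} = \frac{-1 - 3 + 2 \cdot \frac{1}{8} \left(-2\right) \left(9 + 8 \left(-2\right)\right)}{477} - \frac{404}{-449} = \left(-1 - 3 + 2 \cdot \frac{1}{8} \left(-2\right) \left(9 - 16\right)\right) \frac{1}{477} - - \frac{404}{449} = \left(-1 - 3 + 2 \cdot \frac{1}{8} \left(-2\right) \left(-7\right)\right) \frac{1}{477} + \frac{404}{449} = \left(-1 - 3 + 2 \cdot \frac{7}{4}\right) \frac{1}{477} + \frac{404}{449} = \left(-1 - 3 + \frac{7}{2}\right) \frac{1}{477} + \frac{404}{449} = \left(- \frac{1}{2}\right) \frac{1}{477} + \frac{404}{449} = - \frac{1}{954} + \frac{404}{449} = \frac{384967}{428346}$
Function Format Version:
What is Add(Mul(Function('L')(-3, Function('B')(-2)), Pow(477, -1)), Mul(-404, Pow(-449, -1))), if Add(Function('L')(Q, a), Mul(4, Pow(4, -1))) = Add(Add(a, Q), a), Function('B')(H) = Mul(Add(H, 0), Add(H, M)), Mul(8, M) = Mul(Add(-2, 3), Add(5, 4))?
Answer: Rational(384967, 428346) ≈ 0.89873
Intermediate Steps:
M = Rational(9, 8) (M = Mul(Rational(1, 8), Mul(Add(-2, 3), Add(5, 4))) = Mul(Rational(1, 8), Mul(1, 9)) = Mul(Rational(1, 8), 9) = Rational(9, 8) ≈ 1.1250)
Function('B')(H) = Mul(H, Add(Rational(9, 8), H)) (Function('B')(H) = Mul(Add(H, 0), Add(H, Rational(9, 8))) = Mul(H, Add(Rational(9, 8), H)))
Function('L')(Q, a) = Add(-1, Q, Mul(2, a)) (Function('L')(Q, a) = Add(-1, Add(Add(a, Q), a)) = Add(-1, Add(Add(Q, a), a)) = Add(-1, Add(Q, Mul(2, a))) = Add(-1, Q, Mul(2, a)))
Add(Mul(Function('L')(-3, Function('B')(-2)), Pow(477, -1)), Mul(-404, Pow(-449, -1))) = Add(Mul(Add(-1, -3, Mul(2, Mul(Rational(1, 8), -2, Add(9, Mul(8, -2))))), Pow(477, -1)), Mul(-404, Pow(-449, -1))) = Add(Mul(Add(-1, -3, Mul(2, Mul(Rational(1, 8), -2, Add(9, -16)))), Rational(1, 477)), Mul(-404, Rational(-1, 449))) = Add(Mul(Add(-1, -3, Mul(2, Mul(Rational(1, 8), -2, -7))), Rational(1, 477)), Rational(404, 449)) = Add(Mul(Add(-1, -3, Mul(2, Rational(7, 4))), Rational(1, 477)), Rational(404, 449)) = Add(Mul(Add(-1, -3, Rational(7, 2)), Rational(1, 477)), Rational(404, 449)) = Add(Mul(Rational(-1, 2), Rational(1, 477)), Rational(404, 449)) = Add(Rational(-1, 954), Rational(404, 449)) = Rational(384967, 428346)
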